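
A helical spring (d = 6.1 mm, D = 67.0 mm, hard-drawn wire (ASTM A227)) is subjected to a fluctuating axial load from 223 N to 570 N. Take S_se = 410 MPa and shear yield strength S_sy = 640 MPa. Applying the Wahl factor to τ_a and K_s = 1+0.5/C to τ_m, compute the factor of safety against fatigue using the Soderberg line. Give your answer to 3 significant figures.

1.18

C = D/d = 67.0/6.1 = 10.9836; K_W = (4C−1)/(4C−4)+0.615/C = 1.1311; K_s = 1+0.5/C = 1.0455
F_a = (F_max−F_min)/2 = 173.5 N; F_m = (F_max+F_min)/2 = 396.5 N
τ_a = K_W·8F_aD/(πd³) = 1.1311 × 130.41 = 147.51 MPa
τ_m = K_s·8F_mD/(πd³) = 1.0455 × 298.04 = 311.6 MPa
Soderberg: 1/n_f = τ_a/S_se + τ_m/S_sy = 147.51/410 + 311.6/640 = 0.35979 + 0.48688 = 0.84667
n_f = 1/0.84667 = 1.181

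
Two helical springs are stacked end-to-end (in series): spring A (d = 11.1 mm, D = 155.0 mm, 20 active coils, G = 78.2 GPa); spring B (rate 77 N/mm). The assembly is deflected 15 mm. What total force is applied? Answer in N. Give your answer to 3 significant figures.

k_A = Gd⁴/(8D³N_a) = (78.2×10³)(11.1⁴)/(8·155.0³·20) = 1.9924 N/mm
Series: 1/k_eq = 1/1.9924 + 1/77 = 0.51489; k_eq = 1.9422 N/mm
F = k_eq·δ = 1.9422·15 = 29.133 N

29.1 N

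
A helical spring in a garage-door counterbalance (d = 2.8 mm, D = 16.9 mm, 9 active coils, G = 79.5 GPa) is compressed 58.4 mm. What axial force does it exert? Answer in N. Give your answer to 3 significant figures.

821 N

k = Gd⁴/(8D³N_a) = (79.5×10³)(2.8⁴)/(8·16.9³·9) = 14.061 N/mm
F = k·δ = 14.061 × 58.4 = 821.14 N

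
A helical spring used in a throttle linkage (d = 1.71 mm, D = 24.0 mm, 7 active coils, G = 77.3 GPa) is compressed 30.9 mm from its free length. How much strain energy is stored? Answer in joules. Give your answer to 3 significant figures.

0.408 J

k = Gd⁴/(8D³N_a) = (77.3×10³)(1.71⁴)/(8·24.0³·7) = 0.85377 N/mm
U = ½kδ² = 0.5 × 0.85377 × 30.9² = 407.6 N·mm = 0.4076 J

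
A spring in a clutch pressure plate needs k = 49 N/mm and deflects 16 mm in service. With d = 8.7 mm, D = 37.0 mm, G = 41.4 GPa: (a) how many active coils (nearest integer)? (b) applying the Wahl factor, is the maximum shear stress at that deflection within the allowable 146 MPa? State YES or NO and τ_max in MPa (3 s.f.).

N_a = Gd⁴/(8D³k) = (41.4×10³)(8.7⁴)/(8·37.0³·49) = 11.94 → N_a = 12
Actual rate k = Gd⁴/(8D³·12) = 48.775 N/mm
Working load F = kδ = 48.775·16 = 780.41 N
C = 37.0/8.7 = 4.2529; K_W = (4C−1)/(4C−4)+0.615/C = 1.3752
τ_max = K_W·8FD/(πd³) = 1.3752·111.66 = 153.55 MPa
τ_max > 146 MPa → exceeds allowable

(a) 12 coils; (b) NO, τ_max = 154 MPa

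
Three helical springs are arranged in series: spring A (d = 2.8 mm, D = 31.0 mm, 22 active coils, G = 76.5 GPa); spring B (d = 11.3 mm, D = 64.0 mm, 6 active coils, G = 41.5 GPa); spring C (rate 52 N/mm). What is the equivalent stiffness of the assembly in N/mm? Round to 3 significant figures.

0.867 N/mm

k_A = Gd⁴/(8D³N_a) = (76.5×10³)(2.8⁴)/(8·31.0³·22) = 0.8968 N/mm
k_B = Gd⁴/(8D³N_a) = (41.5×10³)(11.3⁴)/(8·64.0³·6) = 53.775 N/mm
Series: 1/k_eq = 1/0.8968 + 1/53.775 + 1/52 = 1.1529; k_eq = 0.86738 N/mm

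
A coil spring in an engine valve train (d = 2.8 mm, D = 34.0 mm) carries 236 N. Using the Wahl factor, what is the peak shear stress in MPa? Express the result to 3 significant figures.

Spring index C = D/d = 34.0/2.8 = 12.1429
K_W = (4C−1)/(4C−4) + 0.615/C = 47.571/44.571 + 0.0506 = 1.1180
τ₀ = 8FD/(πd³) = 8·236·34.0/(π·2.8³) = 64192/68.964 = 930.8 MPa
τ_max = K·τ₀ = 1.1180 × 930.8 = 1040.6 MPa

1040 MPa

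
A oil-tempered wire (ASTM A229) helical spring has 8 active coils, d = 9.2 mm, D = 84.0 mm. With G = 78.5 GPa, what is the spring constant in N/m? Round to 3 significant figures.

14800 N/m

k = Gd⁴/(8D³N_a) = (78.5×10³ × 9.2⁴) / (8 × 84.0³ × 8)
  = 5.62368e+08 / 3.79331e+07 = 14.825 N/mm = 14825 N/m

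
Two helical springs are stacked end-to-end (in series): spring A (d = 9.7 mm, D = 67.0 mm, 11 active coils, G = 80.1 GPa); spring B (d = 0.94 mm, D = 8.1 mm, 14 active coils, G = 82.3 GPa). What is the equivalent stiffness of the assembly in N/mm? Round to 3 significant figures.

k_A = Gd⁴/(8D³N_a) = (80.1×10³)(9.7⁴)/(8·67.0³·11) = 26.792 N/mm
k_B = Gd⁴/(8D³N_a) = (82.3×10³)(0.94⁴)/(8·8.1³·14) = 1.0795 N/mm
Series: 1/k_eq = 1/26.792 + 1/1.0795 = 0.96365; k_eq = 1.0377 N/mm

1.04 N/mm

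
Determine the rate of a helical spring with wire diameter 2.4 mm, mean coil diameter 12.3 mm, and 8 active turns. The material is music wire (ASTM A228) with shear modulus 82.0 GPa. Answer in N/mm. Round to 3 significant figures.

22.8 N/mm

k = Gd⁴/(8D³N_a) = (82.0×10³ × 2.4⁴) / (8 × 12.3³ × 8)
  = 2.72056e+06 / 119095 = 22.844 N/mm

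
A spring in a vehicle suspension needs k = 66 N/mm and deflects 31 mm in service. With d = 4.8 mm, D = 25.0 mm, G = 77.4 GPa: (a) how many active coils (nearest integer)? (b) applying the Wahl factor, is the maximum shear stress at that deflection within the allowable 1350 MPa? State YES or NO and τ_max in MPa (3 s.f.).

N_a = Gd⁴/(8D³k) = (77.4×10³)(4.8⁴)/(8·25.0³·66) = 4.98 → N_a = 5
Actual rate k = Gd⁴/(8D³·5) = 65.739 N/mm
Working load F = kδ = 65.739·31 = 2037.9 N
C = 25.0/4.8 = 5.2083; K_W = (4C−1)/(4C−4)+0.615/C = 1.2963
τ_max = K_W·8FD/(πd³) = 1.2963·1173.1 = 1520.7 MPa
τ_max > 1350 MPa → exceeds allowable

(a) 5 coils; (b) NO, τ_max = 1520 MPa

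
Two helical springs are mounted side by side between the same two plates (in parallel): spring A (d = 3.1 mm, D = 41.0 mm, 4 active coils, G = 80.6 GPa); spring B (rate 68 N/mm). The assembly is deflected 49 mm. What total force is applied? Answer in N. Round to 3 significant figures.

k_A = Gd⁴/(8D³N_a) = (80.6×10³)(3.1⁴)/(8·41.0³·4) = 3.3751 N/mm
Parallel: k_eq = 3.3751 + 68 = 71.375 N/mm
F = k_eq·δ = 71.375·49 = 3497.4 N

3500 N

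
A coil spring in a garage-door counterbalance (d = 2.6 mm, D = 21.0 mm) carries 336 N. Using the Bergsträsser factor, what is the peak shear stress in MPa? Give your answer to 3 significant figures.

Spring index C = D/d = 21.0/2.6 = 8.0769
K_B = (4C+2)/(4C−3) = 34.308/29.308 = 1.1706
τ₀ = 8FD/(πd³) = 8·336·21.0/(π·2.6³) = 56448/55.217 = 1022.3 MPa
τ_max = K·τ₀ = 1.1706 × 1022.3 = 1196.7 MPa

1200 MPa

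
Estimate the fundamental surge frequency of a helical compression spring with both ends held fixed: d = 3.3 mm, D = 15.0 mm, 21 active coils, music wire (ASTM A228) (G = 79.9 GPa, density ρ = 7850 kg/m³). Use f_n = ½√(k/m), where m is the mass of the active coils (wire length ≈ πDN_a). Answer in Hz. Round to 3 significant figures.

k = Gd⁴/(8D³N_a) = (79.9×10³)(3.3⁴)/(8·15.0³·21) = 16.712 N/mm = 16712 N/m
Wire length L = πDN_a = π·15.0·21 = 989.6 mm
m = ρ·(πd²/4)·L = 7850 × 8.553×10⁻⁶ m² × 0.9896 m = 0.066443 kg
f_n = ½√(k/m) = 0.5·√(16712/0.066443) = 0.5·√(2.5152e+05) = 250.76 Hz

251 Hz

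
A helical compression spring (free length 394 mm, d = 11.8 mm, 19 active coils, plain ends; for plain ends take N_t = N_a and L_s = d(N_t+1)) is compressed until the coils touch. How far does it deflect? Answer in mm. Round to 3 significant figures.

N_t = 19; L_s = 11.8·20 = 236 mm
δ_solid = L₀ − L_s = 394 − 236 = 158 mm

158 mm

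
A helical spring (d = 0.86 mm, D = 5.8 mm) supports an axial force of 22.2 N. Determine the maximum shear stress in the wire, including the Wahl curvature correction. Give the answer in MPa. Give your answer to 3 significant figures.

630 MPa

Spring index C = D/d = 5.8/0.86 = 6.7442
K_W = (4C−1)/(4C−4) + 0.615/C = 25.977/22.977 + 0.0912 = 1.2218
τ₀ = 8FD/(πd³) = 8·22.2·5.8/(π·0.86³) = 1030.08/1.9982 = 515.5 MPa
τ_max = K·τ₀ = 1.2218 × 515.5 = 629.81 MPa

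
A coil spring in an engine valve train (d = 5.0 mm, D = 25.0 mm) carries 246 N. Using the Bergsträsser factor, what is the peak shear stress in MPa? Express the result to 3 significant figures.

Spring index C = D/d = 25.0/5.0 = 5.0000
K_B = (4C+2)/(4C−3) = 22.000/17.000 = 1.2941
τ₀ = 8FD/(πd³) = 8·246·25.0/(π·5.0³) = 49200/392.7 = 125.29 MPa
τ_max = K·τ₀ = 1.2941 × 125.29 = 162.14 MPa

162 MPa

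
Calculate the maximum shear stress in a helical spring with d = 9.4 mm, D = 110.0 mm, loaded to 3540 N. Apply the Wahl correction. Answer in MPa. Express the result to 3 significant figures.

Spring index C = D/d = 110.0/9.4 = 11.7021
K_W = (4C−1)/(4C−4) + 0.615/C = 45.809/42.809 + 0.0526 = 1.1226
τ₀ = 8FD/(πd³) = 8·3540·110.0/(π·9.4³) = 3.1152e+06/2609.4 = 1193.9 MPa
τ_max = K·τ₀ = 1.1226 × 1193.9 = 1340.3 MPa

1340 MPa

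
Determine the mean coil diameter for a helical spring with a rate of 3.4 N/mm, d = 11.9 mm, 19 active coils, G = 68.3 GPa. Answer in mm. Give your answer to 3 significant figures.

D = (Gd⁴/(8N_a·k))^(1/3) = (68.3×10³·11.9⁴/(8·19·3.4))^(1/3)
  = (2.65025e+06)^(1/3) = 138.3870 mm

138 mm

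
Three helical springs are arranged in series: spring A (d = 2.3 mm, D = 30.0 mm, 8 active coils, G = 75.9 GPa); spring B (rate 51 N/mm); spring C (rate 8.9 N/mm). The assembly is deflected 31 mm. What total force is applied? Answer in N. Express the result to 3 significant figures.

32.8 N

k_A = Gd⁴/(8D³N_a) = (75.9×10³)(2.3⁴)/(8·30.0³·8) = 1.2292 N/mm
Series: 1/k_eq = 1/1.2292 + 1/51 + 1/8.9 = 0.94553; k_eq = 1.0576 N/mm
F = k_eq·δ = 1.0576·31 = 32.786 N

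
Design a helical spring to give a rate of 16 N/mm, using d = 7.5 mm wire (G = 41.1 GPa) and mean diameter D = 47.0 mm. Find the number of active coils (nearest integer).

N_a = Gd⁴/(8D³k) = (41.1×10³ × 7.5⁴)/(8 × 47.0³ × 16)
    = 1.30043e+08 / 1.32893e+07 = 9.786 → 10 coils

10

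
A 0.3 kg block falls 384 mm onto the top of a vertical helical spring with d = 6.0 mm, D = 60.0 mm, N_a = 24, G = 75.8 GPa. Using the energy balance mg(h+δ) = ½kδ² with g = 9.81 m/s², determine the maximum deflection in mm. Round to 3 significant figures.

32.2 mm

k = Gd⁴/(8D³N_a) = (75.8×10³)(6.0⁴)/(8·60.0³·24) = 2.3687 N/mm
W = mg = 0.3 × 9.81 = 2.943 N
½kδ² − Wδ − Wh = 0 → δ = (W + √(W² + 2kWh))/k
δ = (2.943 + √(8.6612 + 5353.91))/2.3687 = (2.943 + 73.23)/2.3687 = 32.157 mm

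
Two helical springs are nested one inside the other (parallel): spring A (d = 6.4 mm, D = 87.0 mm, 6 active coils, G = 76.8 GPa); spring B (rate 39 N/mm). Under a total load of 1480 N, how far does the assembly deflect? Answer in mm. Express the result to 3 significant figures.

k_A = Gd⁴/(8D³N_a) = (76.8×10³)(6.4⁴)/(8·87.0³·6) = 4.0765 N/mm
Parallel: k_eq = 4.0765 + 39 = 43.076 N/mm
δ = F/k_eq = 1480/43.076 = 34.358 mm

34.4 mm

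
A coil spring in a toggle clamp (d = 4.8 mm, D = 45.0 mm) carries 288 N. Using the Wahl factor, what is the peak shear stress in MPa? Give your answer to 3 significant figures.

345 MPa

Spring index C = D/d = 45.0/4.8 = 9.3750
K_W = (4C−1)/(4C−4) + 0.615/C = 36.500/33.500 + 0.0656 = 1.1552
τ₀ = 8FD/(πd³) = 8·288·45.0/(π·4.8³) = 103680/347.44 = 298.42 MPa
τ_max = K·τ₀ = 1.1552 × 298.42 = 344.72 MPa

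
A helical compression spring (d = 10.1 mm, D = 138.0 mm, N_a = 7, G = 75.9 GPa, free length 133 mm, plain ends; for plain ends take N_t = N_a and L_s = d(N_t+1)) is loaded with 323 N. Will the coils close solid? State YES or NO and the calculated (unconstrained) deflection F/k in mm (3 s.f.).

YES, δ = 60.2 mm

k = Gd⁴/(8D³N_a) = (75.9×10³)(10.1⁴)/(8·138.0³·7) = 5.3666 N/mm
N_t = 7; L_s = 10.1·8 = 80.8 mm; δ_solid = L₀ − L_s = 133 − 80.8 = 52.2 mm
δ = F/k = 323/5.3666 = 60.187 mm
δ ≥ δ_solid → spring goes solid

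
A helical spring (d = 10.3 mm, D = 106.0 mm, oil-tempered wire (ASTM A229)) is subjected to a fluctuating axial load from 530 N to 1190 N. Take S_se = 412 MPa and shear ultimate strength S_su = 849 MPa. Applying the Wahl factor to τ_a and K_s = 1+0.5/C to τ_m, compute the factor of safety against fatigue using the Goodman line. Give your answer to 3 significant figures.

C = D/d = 106.0/10.3 = 10.2913; K_W = (4C−1)/(4C−4)+0.615/C = 1.1405; K_s = 1+0.5/C = 1.0486
F_a = (F_max−F_min)/2 = 330 N; F_m = (F_max+F_min)/2 = 860 N
τ_a = K_W·8F_aD/(πd³) = 1.1405 × 81.517 = 92.969 MPa
τ_m = K_s·8F_mD/(πd³) = 1.0486 × 212.44 = 222.76 MPa
Goodman: 1/n_f = τ_a/S_se + τ_m/S_su = 92.969/412 + 222.76/849 = 0.22565 + 0.26238 = 0.48803
n_f = 1/0.48803 = 2.049

2.05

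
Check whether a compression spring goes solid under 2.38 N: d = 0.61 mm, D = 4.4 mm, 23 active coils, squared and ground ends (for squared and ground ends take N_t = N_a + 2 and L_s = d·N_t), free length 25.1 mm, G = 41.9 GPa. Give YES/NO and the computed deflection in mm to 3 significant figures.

NO, δ = 6.43 mm

k = Gd⁴/(8D³N_a) = (41.9×10³)(0.61⁴)/(8·4.4³·23) = 0.37013 N/mm
N_t = 25; L_s = 0.61·25 = 15.25 mm; δ_solid = L₀ − L_s = 25.1 − 15.25 = 9.85 mm
δ = F/k = 2.38/0.37013 = 6.4301 mm
δ < δ_solid → spring does not go solid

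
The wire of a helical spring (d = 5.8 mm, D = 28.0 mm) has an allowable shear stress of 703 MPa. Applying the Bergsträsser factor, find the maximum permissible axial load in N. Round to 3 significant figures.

C = D/d = 28.0/5.8 = 4.8276
K_B = (4C+2)/(4C−3) = 21.310/16.310 = 1.3066
τ_max = K·8FD/(πd³) → F_max = τ_allow·πd³/(8DK)
F_max = 703·π·5.8³/(8·28.0·1.3066) = 4.3091e+05/292.67 = 1472.4 N

1470 N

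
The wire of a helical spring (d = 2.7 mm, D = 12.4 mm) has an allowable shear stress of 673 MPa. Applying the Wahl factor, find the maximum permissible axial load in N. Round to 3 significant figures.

312 N

C = D/d = 12.4/2.7 = 4.5926
K_W = (4C−1)/(4C−4) + 0.615/C = 17.370/14.370 + 0.1339 = 1.3427
τ_max = K·8FD/(πd³) → F_max = τ_allow·πd³/(8DK)
F_max = 673·π·2.7³/(8·12.4·1.3427) = 41616/133.19 = 312.45 N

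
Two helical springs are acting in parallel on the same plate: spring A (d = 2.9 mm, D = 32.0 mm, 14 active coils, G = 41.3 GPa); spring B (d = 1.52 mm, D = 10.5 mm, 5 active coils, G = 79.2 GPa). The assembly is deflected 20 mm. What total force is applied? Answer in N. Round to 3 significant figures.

199 N

k_A = Gd⁴/(8D³N_a) = (41.3×10³)(2.9⁴)/(8·32.0³·14) = 0.79593 N/mm
k_B = Gd⁴/(8D³N_a) = (79.2×10³)(1.52⁴)/(8·10.5³·5) = 9.13 N/mm
Parallel: k_eq = 0.79593 + 9.13 = 9.9259 N/mm
F = k_eq·δ = 9.9259·20 = 198.52 N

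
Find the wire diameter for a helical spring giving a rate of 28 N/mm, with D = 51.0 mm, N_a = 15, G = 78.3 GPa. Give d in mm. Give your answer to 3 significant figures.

d = (8D³N_a·k / G)^(1/4) = (8·51.0³·15·28 / (78.3×10³))^0.25
  = (5692.3)^0.25 = 8.6860 mm

8.69 mm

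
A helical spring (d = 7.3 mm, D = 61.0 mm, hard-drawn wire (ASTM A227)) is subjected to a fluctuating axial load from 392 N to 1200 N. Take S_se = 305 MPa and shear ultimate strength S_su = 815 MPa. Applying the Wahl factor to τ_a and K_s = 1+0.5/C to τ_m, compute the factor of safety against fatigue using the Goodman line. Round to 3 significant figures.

0.966

C = D/d = 61.0/7.3 = 8.3562; K_W = (4C−1)/(4C−4)+0.615/C = 1.1756; K_s = 1+0.5/C = 1.0598
F_a = (F_max−F_min)/2 = 404 N; F_m = (F_max+F_min)/2 = 796 N
τ_a = K_W·8F_aD/(πd³) = 1.1756 × 161.32 = 189.64 MPa
τ_m = K_s·8F_mD/(πd³) = 1.0598 × 317.84 = 336.86 MPa
Goodman: 1/n_f = τ_a/S_se + τ_m/S_su = 189.64/305 + 336.86/815 = 0.62176 + 0.41333 = 1.0351
n_f = 1/1.0351 = 0.9661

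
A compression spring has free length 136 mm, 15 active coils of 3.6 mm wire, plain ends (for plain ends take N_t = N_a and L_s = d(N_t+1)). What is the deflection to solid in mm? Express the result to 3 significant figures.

78.4 mm

N_t = 15; L_s = 3.6·16 = 57.6 mm
δ_solid = L₀ − L_s = 136 − 57.6 = 78.4 mm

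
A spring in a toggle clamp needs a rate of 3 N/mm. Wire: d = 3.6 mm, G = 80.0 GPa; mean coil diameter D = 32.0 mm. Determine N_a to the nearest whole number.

17

N_a = Gd⁴/(8D³k) = (80.0×10³ × 3.6⁴)/(8 × 32.0³ × 3)
    = 1.34369e+07 / 786432 = 17.09 → 17 coils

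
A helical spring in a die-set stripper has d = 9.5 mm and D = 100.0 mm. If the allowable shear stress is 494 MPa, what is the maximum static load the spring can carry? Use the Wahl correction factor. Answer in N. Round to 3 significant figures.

1460 N

C = D/d = 100.0/9.5 = 10.5263
K_W = (4C−1)/(4C−4) + 0.615/C = 41.105/38.105 + 0.0584 = 1.1372
τ_max = K·8FD/(πd³) → F_max = τ_allow·πd³/(8DK)
F_max = 494·π·9.5³/(8·100.0·1.1372) = 1.3306e+06/909.72 = 1462.6 N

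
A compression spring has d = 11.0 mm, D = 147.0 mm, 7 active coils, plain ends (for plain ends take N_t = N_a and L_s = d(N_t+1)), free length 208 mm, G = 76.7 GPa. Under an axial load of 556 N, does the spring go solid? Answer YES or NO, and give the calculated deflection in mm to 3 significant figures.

k = Gd⁴/(8D³N_a) = (76.7×10³)(11.0⁴)/(8·147.0³·7) = 6.3129 N/mm
N_t = 7; L_s = 11.0·8 = 88 mm; δ_solid = L₀ − L_s = 208 − 88 = 120 mm
δ = F/k = 556/6.3129 = 88.074 mm
δ < δ_solid → spring does not go solid

NO, δ = 88.1 mm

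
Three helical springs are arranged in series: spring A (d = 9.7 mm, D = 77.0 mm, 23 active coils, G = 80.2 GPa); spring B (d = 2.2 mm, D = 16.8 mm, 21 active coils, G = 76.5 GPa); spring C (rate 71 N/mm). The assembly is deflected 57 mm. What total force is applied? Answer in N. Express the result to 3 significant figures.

k_A = Gd⁴/(8D³N_a) = (80.2×10³)(9.7⁴)/(8·77.0³·23) = 8.4522 N/mm
k_B = Gd⁴/(8D³N_a) = (76.5×10³)(2.2⁴)/(8·16.8³·21) = 2.2497 N/mm
Series: 1/k_eq = 1/8.4522 + 1/2.2497 + 1/71 = 0.57691; k_eq = 1.7334 N/mm
F = k_eq·δ = 1.7334·57 = 98.802 N

98.8 N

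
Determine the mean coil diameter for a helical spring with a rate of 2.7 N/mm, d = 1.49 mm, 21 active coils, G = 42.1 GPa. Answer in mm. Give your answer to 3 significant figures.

7.71 mm

D = (Gd⁴/(8N_a·k))^(1/3) = (42.1×10³·1.49⁴/(8·21·2.7))^(1/3)
  = (457.461)^(1/3) = 7.7052 mm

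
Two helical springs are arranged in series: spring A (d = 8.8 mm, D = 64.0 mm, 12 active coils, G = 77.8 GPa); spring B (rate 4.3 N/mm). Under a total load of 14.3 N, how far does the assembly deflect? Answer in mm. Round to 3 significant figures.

4.10 mm

k_A = Gd⁴/(8D³N_a) = (77.8×10³)(8.8⁴)/(8·64.0³·12) = 18.54 N/mm
Series: 1/k_eq = 1/18.54 + 1/4.3 = 0.2865; k_eq = 3.4904 N/mm
δ = F/k_eq = 14.3/3.4904 = 4.0969 mm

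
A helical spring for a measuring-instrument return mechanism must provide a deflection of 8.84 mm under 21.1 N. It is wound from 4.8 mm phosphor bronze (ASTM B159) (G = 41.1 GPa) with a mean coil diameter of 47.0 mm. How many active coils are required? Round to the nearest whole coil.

Required rate k = F/δ = 21.1/8.84 = 2.3869 N/mm
N_a = Gd⁴/(8D³k) = (41.1×10³ × 4.8⁴)/(8 × 47.0³ × 2.3869)
    = 2.18176e+07 / 1.9825e+06 = 11.01 → 11 coils

11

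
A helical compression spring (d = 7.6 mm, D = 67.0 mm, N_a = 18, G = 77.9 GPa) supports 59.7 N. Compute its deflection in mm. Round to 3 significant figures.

k = Gd⁴/(8D³N_a) = (77.9×10³)(7.6⁴)/(8·67.0³·18) = 6.0007 N/mm
δ = F/k = 59.7 / 6.0007 = 9.9488 mm

9.95 mm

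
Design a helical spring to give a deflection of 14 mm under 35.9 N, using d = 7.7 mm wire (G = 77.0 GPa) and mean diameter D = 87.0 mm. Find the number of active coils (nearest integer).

20

Required rate k = F/δ = 35.9/14 = 2.5643 N/mm
N_a = Gd⁴/(8D³k) = (77.0×10³ × 7.7⁴)/(8 × 87.0³ × 2.5643)
    = 2.70678e+08 / 1.35087e+07 = 20.04 → 20 coils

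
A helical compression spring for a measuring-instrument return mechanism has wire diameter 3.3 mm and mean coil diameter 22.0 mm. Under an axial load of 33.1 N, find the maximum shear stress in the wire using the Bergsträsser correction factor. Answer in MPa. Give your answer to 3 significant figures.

Spring index C = D/d = 22.0/3.3 = 6.6667
K_B = (4C+2)/(4C−3) = 28.667/23.667 = 1.2113
τ₀ = 8FD/(πd³) = 8·33.1·22.0/(π·3.3³) = 5825.6/112.9 = 51.6 MPa
τ_max = K·τ₀ = 1.2113 × 51.6 = 62.501 MPa

62.5 MPa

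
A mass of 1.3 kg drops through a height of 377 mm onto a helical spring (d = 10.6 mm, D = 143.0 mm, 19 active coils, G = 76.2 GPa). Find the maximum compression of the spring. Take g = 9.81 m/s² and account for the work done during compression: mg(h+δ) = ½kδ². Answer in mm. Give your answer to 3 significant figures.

72.8 mm

k = Gd⁴/(8D³N_a) = (76.2×10³)(10.6⁴)/(8·143.0³·19) = 2.1643 N/mm
W = mg = 1.3 × 9.81 = 12.753 N
½kδ² − Wδ − Wh = 0 → δ = (W + √(W² + 2kWh))/k
δ = (12.753 + √(162.64 + 20811.8))/2.1643 = (12.753 + 144.83)/2.1643 = 72.807 mm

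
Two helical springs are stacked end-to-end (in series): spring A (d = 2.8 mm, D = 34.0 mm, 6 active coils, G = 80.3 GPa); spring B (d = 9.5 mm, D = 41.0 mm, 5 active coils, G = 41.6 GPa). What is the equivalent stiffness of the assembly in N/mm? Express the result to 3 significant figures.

2.56 N/mm

k_A = Gd⁴/(8D³N_a) = (80.3×10³)(2.8⁴)/(8·34.0³·6) = 2.6162 N/mm
k_B = Gd⁴/(8D³N_a) = (41.6×10³)(9.5⁴)/(8·41.0³·5) = 122.91 N/mm
Series: 1/k_eq = 1/2.6162 + 1/122.91 = 0.39037; k_eq = 2.5617 N/mm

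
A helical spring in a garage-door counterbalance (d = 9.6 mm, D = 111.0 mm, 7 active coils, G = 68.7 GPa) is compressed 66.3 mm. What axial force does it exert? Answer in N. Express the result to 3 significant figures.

k = Gd⁴/(8D³N_a) = (68.7×10³)(9.6⁴)/(8·111.0³·7) = 7.6188 N/mm
F = k·δ = 7.6188 × 66.3 = 505.12 N

505 N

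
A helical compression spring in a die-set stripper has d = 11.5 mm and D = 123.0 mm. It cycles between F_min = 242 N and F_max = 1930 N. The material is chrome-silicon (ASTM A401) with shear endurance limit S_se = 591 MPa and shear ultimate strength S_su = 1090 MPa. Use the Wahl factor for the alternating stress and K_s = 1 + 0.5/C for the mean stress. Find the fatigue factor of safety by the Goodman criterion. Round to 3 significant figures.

1.82

C = D/d = 123.0/11.5 = 10.6957; K_W = (4C−1)/(4C−4)+0.615/C = 1.1349; K_s = 1+0.5/C = 1.0467
F_a = (F_max−F_min)/2 = 844 N; F_m = (F_max+F_min)/2 = 1086 N
τ_a = K_W·8F_aD/(πd³) = 1.1349 × 173.82 = 197.26 MPa
τ_m = K_s·8F_mD/(πd³) = 1.0467 × 223.66 = 234.11 MPa
Goodman: 1/n_f = τ_a/S_se + τ_m/S_su = 197.26/591 + 234.11/1090 = 0.33377 + 0.21478 = 0.54855
n_f = 1/0.54855 = 1.823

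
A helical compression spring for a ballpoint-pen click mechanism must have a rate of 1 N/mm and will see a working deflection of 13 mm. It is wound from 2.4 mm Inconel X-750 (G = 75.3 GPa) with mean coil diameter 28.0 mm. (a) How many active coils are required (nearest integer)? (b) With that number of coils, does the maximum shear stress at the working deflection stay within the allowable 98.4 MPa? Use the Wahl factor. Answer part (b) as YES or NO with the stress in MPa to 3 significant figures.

N_a = Gd⁴/(8D³k) = (75.3×10³)(2.4⁴)/(8·28.0³·1) = 14.23 → N_a = 14
Actual rate k = Gd⁴/(8D³·14) = 1.0161 N/mm
Working load F = kδ = 1.0161·13 = 13.21 N
C = 28.0/2.4 = 11.6667; K_W = (4C−1)/(4C−4)+0.615/C = 1.1230
τ_max = K_W·8FD/(πd³) = 1.1230·68.133 = 76.515 MPa
τ_max ≤ 98.4 MPa → acceptable

(a) 14 coils; (b) YES, τ_max = 76.5 MPa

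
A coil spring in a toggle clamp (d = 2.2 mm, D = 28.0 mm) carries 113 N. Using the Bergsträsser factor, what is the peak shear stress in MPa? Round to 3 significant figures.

836 MPa

Spring index C = D/d = 28.0/2.2 = 12.7273
K_B = (4C+2)/(4C−3) = 52.909/47.909 = 1.1044
τ₀ = 8FD/(πd³) = 8·113·28.0/(π·2.2³) = 25312/33.452 = 756.67 MPa
τ_max = K·τ₀ = 1.1044 × 756.67 = 835.64 MPa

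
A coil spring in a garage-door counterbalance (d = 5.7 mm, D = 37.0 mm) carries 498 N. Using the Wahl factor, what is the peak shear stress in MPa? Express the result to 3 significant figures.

312 MPa

Spring index C = D/d = 37.0/5.7 = 6.4912
K_W = (4C−1)/(4C−4) + 0.615/C = 24.965/21.965 + 0.0947 = 1.2313
τ₀ = 8FD/(πd³) = 8·498·37.0/(π·5.7³) = 147408/581.8 = 253.36 MPa
τ_max = K·τ₀ = 1.2313 × 253.36 = 311.97 MPa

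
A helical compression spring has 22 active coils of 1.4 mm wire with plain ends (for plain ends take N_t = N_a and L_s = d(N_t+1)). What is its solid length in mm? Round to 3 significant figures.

plain ends: N_t = N_a = 22
L_s = d·(N_t+1) = 1.4 × 23 = 32.2 mm

32.2 mm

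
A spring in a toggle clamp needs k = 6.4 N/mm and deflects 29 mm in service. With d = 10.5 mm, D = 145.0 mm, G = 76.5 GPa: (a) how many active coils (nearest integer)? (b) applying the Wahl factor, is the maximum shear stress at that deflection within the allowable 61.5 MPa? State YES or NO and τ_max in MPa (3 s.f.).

N_a = Gd⁴/(8D³k) = (76.5×10³)(10.5⁴)/(8·145.0³·6.4) = 5.957 → N_a = 6
Actual rate k = Gd⁴/(8D³·6) = 6.3544 N/mm
Working load F = kδ = 6.3544·29 = 184.28 N
C = 145.0/10.5 = 13.8095; K_W = (4C−1)/(4C−4)+0.615/C = 1.1031
τ_max = K_W·8FD/(πd³) = 1.1031·58.778 = 64.837 MPa
τ_max > 61.5 MPa → exceeds allowable

(a) 6 coils; (b) NO, τ_max = 64.8 MPa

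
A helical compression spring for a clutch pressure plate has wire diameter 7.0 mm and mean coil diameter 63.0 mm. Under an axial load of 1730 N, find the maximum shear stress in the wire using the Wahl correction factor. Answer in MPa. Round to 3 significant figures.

Spring index C = D/d = 63.0/7.0 = 9.0000
K_W = (4C−1)/(4C−4) + 0.615/C = 35.000/32.000 + 0.0683 = 1.1621
τ₀ = 8FD/(πd³) = 8·1730·63.0/(π·7.0³) = 871920/1077.6 = 809.16 MPa
τ_max = K·τ₀ = 1.1621 × 809.16 = 940.31 MPa

940 MPa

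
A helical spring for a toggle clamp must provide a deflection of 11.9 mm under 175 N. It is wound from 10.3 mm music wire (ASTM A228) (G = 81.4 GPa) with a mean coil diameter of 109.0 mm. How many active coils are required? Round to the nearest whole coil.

6

Required rate k = F/δ = 175/11.9 = 14.706 N/mm
N_a = Gd⁴/(8D³k) = (81.4×10³ × 10.3⁴)/(8 × 109.0³ × 14.706)
    = 9.16164e+08 / 1.52356e+08 = 6.013 → 6 coils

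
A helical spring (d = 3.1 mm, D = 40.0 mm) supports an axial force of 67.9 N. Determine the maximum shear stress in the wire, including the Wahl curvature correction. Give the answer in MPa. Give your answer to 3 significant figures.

258 MPa

Spring index C = D/d = 40.0/3.1 = 12.9032
K_W = (4C−1)/(4C−4) + 0.615/C = 50.613/47.613 + 0.0477 = 1.1107
τ₀ = 8FD/(πd³) = 8·67.9·40.0/(π·3.1³) = 21728/93.591 = 232.16 MPa
τ_max = K·τ₀ = 1.1107 × 232.16 = 257.85 MPa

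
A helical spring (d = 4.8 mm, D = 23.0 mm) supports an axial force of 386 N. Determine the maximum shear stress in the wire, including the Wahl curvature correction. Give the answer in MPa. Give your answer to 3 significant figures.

Spring index C = D/d = 23.0/4.8 = 4.7917
K_W = (4C−1)/(4C−4) + 0.615/C = 18.167/15.167 + 0.1283 = 1.3262
τ₀ = 8FD/(πd³) = 8·386·23.0/(π·4.8³) = 71024/347.44 = 204.42 MPa
τ_max = K·τ₀ = 1.3262 × 204.42 = 271.1 MPa

271 MPa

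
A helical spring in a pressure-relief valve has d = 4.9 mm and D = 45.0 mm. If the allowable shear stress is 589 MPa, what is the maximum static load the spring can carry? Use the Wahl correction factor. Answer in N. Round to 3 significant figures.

C = D/d = 45.0/4.9 = 9.1837
K_W = (4C−1)/(4C−4) + 0.615/C = 35.735/32.735 + 0.0670 = 1.1586
τ_max = K·8FD/(πd³) → F_max = τ_allow·πd³/(8DK)
F_max = 589·π·4.9³/(8·45.0·1.1586) = 2.177e+05/417.1 = 521.93 N

522 N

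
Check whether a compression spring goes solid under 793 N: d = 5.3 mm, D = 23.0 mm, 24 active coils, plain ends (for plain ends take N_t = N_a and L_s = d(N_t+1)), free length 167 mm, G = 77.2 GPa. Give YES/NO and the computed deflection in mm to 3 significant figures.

NO, δ = 30.4 mm

k = Gd⁴/(8D³N_a) = (77.2×10³)(5.3⁴)/(8·23.0³·24) = 26.076 N/mm
N_t = 24; L_s = 5.3·25 = 132.5 mm; δ_solid = L₀ − L_s = 167 − 132.5 = 34.5 mm
δ = F/k = 793/26.076 = 30.411 mm
δ < δ_solid → spring does not go solid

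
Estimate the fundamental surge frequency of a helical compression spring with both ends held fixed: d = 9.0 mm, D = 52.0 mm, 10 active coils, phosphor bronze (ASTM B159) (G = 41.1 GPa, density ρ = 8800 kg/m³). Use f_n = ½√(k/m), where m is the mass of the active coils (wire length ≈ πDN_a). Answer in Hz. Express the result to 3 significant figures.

81.0 Hz

k = Gd⁴/(8D³N_a) = (41.1×10³)(9.0⁴)/(8·52.0³·10) = 23.972 N/mm = 23972 N/m
Wire length L = πDN_a = π·52.0·10 = 1633.6 mm
m = ρ·(πd²/4)·L = 8800 × 63.617×10⁻⁶ m² × 1.6336 m = 0.91456 kg
f_n = ½√(k/m) = 0.5·√(23972/0.91456) = 0.5·√(26212) = 80.951 Hz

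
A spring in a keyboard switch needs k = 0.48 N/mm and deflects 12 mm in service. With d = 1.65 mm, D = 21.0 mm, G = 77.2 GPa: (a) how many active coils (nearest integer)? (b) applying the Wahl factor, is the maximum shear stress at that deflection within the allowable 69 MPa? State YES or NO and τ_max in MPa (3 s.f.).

(a) 16 coils; (b) NO, τ_max = 76.7 MPa

N_a = Gd⁴/(8D³k) = (77.2×10³)(1.65⁴)/(8·21.0³·0.48) = 16.09 → N_a = 16
Actual rate k = Gd⁴/(8D³·16) = 0.48271 N/mm
Working load F = kδ = 0.48271·12 = 5.7925 N
C = 21.0/1.65 = 12.7273; K_W = (4C−1)/(4C−4)+0.615/C = 1.1123
τ_max = K_W·8FD/(πd³) = 1.1123·68.956 = 76.698 MPa
τ_max > 69 MPa → exceeds allowable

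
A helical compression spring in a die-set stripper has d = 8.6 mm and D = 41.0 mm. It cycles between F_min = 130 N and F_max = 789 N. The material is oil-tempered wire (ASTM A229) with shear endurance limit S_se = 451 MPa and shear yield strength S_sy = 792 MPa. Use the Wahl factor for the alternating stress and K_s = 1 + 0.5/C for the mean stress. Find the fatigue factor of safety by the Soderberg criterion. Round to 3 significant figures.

C = D/d = 41.0/8.6 = 4.7674; K_W = (4C−1)/(4C−4)+0.615/C = 1.3281; K_s = 1+0.5/C = 1.1049
F_a = (F_max−F_min)/2 = 329.5 N; F_m = (F_max+F_min)/2 = 459.5 N
τ_a = K_W·8F_aD/(πd³) = 1.3281 × 54.086 = 71.83 MPa
τ_m = K_s·8F_mD/(πd³) = 1.1049 × 75.425 = 83.335 MPa
Soderberg: 1/n_f = τ_a/S_se + τ_m/S_sy = 71.83/451 + 83.335/792 = 0.15927 + 0.10522 = 0.26449
n_f = 1/0.26449 = 3.781

3.78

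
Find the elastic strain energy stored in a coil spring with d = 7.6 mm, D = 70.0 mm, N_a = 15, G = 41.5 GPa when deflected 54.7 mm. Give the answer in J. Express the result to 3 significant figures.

k = Gd⁴/(8D³N_a) = (41.5×10³)(7.6⁴)/(8·70.0³·15) = 3.3638 N/mm
U = ½kδ² = 0.5 × 3.3638 × 54.7² = 5032.4 N·mm = 5.0324 J

5.03 J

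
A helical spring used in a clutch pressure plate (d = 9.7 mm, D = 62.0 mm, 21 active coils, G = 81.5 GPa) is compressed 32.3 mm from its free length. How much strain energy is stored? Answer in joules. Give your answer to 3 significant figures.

k = Gd⁴/(8D³N_a) = (81.5×10³)(9.7⁴)/(8·62.0³·21) = 18.02 N/mm
U = ½kδ² = 0.5 × 18.02 × 32.3² = 9400.2 N·mm = 9.4002 J

9.40 J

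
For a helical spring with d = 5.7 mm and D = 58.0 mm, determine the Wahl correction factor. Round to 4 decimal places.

C = D/d = 58.0/5.7 = 10.1754
K_W = (4C−1)/(4C−4) + 0.615/C = 39.702/36.702 + 0.0604 = 1.1422

1.1422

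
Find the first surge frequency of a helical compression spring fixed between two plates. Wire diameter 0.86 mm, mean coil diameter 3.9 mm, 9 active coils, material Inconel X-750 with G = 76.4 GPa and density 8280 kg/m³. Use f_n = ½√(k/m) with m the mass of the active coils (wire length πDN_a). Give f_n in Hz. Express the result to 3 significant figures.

k = Gd⁴/(8D³N_a) = (76.4×10³)(0.86⁴)/(8·3.9³·9) = 9.785 N/mm = 9785 N/m
Wire length L = πDN_a = π·3.9·9 = 110.27 mm
m = ρ·(πd²/4)·L = 8280 × 0.58088×10⁻⁶ m² × 0.11027 m = 0.00053036 kg
f_n = ½√(k/m) = 0.5·√(9785/0.00053036) = 0.5·√(1.845e+07) = 2147.6 Hz

2150 Hz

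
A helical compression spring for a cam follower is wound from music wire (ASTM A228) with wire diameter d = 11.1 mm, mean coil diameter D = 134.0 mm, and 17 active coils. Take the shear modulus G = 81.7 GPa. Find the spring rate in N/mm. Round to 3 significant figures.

k = Gd⁴/(8D³N_a) = (81.7×10³ × 11.1⁴) / (8 × 134.0³ × 17)
  = 1.24026e+09 / 3.2723e+08 = 3.7902 N/mm

3.79 N/mm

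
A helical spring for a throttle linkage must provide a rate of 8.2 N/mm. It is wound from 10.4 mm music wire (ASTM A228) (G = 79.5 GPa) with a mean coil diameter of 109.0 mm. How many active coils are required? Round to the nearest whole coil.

N_a = Gd⁴/(8D³k) = (79.5×10³ × 10.4⁴)/(8 × 109.0³ × 8.2)
    = 9.30038e+08 / 8.49539e+07 = 10.95 → 11 coils

11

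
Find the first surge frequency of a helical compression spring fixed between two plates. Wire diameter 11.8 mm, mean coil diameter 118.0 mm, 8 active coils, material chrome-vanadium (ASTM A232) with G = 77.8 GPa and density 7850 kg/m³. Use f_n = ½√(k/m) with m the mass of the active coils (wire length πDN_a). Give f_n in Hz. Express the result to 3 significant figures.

37.5 Hz

k = Gd⁴/(8D³N_a) = (77.8×10³)(11.8⁴)/(8·118.0³·8) = 14.344 N/mm = 14344 N/m
Wire length L = πDN_a = π·118.0·8 = 2965.7 mm
m = ρ·(πd²/4)·L = 7850 × 109.36×10⁻⁶ m² × 2.9657 m = 2.5459 kg
f_n = ½√(k/m) = 0.5·√(14344/2.5459) = 0.5·√(5634.3) = 37.531 Hz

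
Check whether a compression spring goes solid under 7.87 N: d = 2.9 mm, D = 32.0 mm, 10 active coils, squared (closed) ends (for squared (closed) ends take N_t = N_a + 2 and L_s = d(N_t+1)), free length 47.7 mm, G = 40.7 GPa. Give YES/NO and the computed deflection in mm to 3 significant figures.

NO, δ = 7.17 mm

k = Gd⁴/(8D³N_a) = (40.7×10³)(2.9⁴)/(8·32.0³·10) = 1.0981 N/mm
N_t = 12; L_s = 2.9·13 = 37.7 mm; δ_solid = L₀ − L_s = 47.7 − 37.7 = 10 mm
δ = F/k = 7.87/1.0981 = 7.1668 mm
δ < δ_solid → spring does not go solid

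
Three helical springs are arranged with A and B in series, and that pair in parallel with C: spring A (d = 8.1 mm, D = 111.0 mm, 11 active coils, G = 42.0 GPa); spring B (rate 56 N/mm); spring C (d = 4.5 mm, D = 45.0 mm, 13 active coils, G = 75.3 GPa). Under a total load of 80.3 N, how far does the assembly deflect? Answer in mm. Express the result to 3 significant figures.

17.0 mm

k_A = Gd⁴/(8D³N_a) = (42.0×10³)(8.1⁴)/(8·111.0³·11) = 1.5022 N/mm
k_C = Gd⁴/(8D³N_a) = (75.3×10³)(4.5⁴)/(8·45.0³·13) = 3.2582 N/mm
Springs A,B series: k_AB = 1/(1/1.5022+1/56) = 1.463 N/mm; parallel with C: k_eq = 1.463+3.2582 = 4.7212 N/mm
δ = F/k_eq = 80.3/4.7212 = 17.009 mm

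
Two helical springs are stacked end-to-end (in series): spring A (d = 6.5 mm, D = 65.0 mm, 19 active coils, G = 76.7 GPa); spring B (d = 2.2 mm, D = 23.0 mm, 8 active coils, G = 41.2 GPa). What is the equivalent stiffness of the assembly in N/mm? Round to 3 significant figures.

k_A = Gd⁴/(8D³N_a) = (76.7×10³)(6.5⁴)/(8·65.0³·19) = 3.2799 N/mm
k_B = Gd⁴/(8D³N_a) = (41.2×10³)(2.2⁴)/(8·23.0³·8) = 1.2394 N/mm
Series: 1/k_eq = 1/3.2799 + 1/1.2394 = 1.1117; k_eq = 0.89952 N/mm

0.900 N/mm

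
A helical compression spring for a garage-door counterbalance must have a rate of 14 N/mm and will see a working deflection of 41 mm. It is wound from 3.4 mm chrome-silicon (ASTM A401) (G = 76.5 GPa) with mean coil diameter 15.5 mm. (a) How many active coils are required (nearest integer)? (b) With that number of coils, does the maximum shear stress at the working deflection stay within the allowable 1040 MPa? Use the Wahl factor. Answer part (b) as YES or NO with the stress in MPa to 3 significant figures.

(a) 25 coils; (b) YES, τ_max = 761 MPa

N_a = Gd⁴/(8D³k) = (76.5×10³)(3.4⁴)/(8·15.5³·14) = 24.51 → N_a = 25
Actual rate k = Gd⁴/(8D³·25) = 13.726 N/mm
Working load F = kδ = 13.726·41 = 562.78 N
C = 15.5/3.4 = 4.5588; K_W = (4C−1)/(4C−4)+0.615/C = 1.3456
τ_max = K_W·8FD/(πd³) = 1.3456·565.16 = 760.51 MPa
τ_max ≤ 1040 MPa → acceptable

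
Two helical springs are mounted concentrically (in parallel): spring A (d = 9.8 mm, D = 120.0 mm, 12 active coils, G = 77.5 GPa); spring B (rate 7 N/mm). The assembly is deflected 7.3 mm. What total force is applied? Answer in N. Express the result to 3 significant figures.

82.6 N

k_A = Gd⁴/(8D³N_a) = (77.5×10³)(9.8⁴)/(8·120.0³·12) = 4.3091 N/mm
Parallel: k_eq = 4.3091 + 7 = 11.309 N/mm
F = k_eq·δ = 11.309·7.3 = 82.557 N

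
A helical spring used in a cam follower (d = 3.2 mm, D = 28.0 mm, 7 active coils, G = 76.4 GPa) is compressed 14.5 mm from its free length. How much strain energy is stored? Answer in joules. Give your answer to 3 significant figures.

k = Gd⁴/(8D³N_a) = (76.4×10³)(3.2⁴)/(8·28.0³·7) = 6.5168 N/mm
U = ½kδ² = 0.5 × 6.5168 × 14.5² = 685.07 N·mm = 0.68507 J

0.685 J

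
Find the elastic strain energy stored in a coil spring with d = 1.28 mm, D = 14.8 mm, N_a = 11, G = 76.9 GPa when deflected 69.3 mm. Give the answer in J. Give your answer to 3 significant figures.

1.74 J

k = Gd⁴/(8D³N_a) = (76.9×10³)(1.28⁴)/(8·14.8³·11) = 0.7236 N/mm
U = ½kδ² = 0.5 × 0.7236 × 69.3² = 1737.5 N·mm = 1.7375 J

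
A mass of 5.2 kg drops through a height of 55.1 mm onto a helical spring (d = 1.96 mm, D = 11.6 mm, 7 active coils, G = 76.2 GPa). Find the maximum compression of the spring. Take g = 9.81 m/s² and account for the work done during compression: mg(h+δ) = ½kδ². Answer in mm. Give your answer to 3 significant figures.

k = Gd⁴/(8D³N_a) = (76.2×10³)(1.96⁴)/(8·11.6³·7) = 12.865 N/mm
W = mg = 5.2 × 9.81 = 51.012 N
½kδ² − Wδ − Wh = 0 → δ = (W + √(W² + 2kWh))/k
δ = (51.012 + √(2602.2 + 72322.1))/12.865 = (51.012 + 273.72)/12.865 = 25.241 mm

25.2 mm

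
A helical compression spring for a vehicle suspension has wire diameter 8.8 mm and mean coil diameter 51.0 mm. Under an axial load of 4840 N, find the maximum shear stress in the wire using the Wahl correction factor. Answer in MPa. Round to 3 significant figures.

1160 MPa

Spring index C = D/d = 51.0/8.8 = 5.7955
K_W = (4C−1)/(4C−4) + 0.615/C = 22.182/19.182 + 0.1061 = 1.2625
τ₀ = 8FD/(πd³) = 8·4840·51.0/(π·8.8³) = 1.97472e+06/2140.9 = 922.38 MPa
τ_max = K·τ₀ = 1.2625 × 922.38 = 1164.5 MPa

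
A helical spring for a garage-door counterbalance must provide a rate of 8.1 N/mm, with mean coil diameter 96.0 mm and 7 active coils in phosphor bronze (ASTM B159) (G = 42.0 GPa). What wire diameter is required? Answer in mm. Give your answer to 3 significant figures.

d = (8D³N_a·k / G)^(1/4) = (8·96.0³·7·8.1 / (42.0×10³))^0.25
  = (9555.1)^0.25 = 9.8869 mm

9.89 mm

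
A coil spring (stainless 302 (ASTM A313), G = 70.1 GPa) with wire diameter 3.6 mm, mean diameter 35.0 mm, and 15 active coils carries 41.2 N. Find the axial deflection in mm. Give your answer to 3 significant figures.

k = Gd⁴/(8D³N_a) = (70.1×10³)(3.6⁴)/(8·35.0³·15) = 2.2885 N/mm
δ = F/k = 41.2 / 2.2885 = 18.003 mm

18.0 mm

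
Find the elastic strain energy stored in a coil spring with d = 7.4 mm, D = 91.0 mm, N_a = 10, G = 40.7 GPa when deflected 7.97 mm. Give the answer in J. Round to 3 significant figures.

0.0643 J

k = Gd⁴/(8D³N_a) = (40.7×10³)(7.4⁴)/(8·91.0³·10) = 2.0245 N/mm
U = ½kδ² = 0.5 × 2.0245 × 7.97² = 64.297 N·mm = 0.064297 J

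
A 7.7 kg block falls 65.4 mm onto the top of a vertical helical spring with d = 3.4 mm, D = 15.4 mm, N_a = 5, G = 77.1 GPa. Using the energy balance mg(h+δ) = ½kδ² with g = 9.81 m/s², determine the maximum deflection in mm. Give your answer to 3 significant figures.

k = Gd⁴/(8D³N_a) = (77.1×10³)(3.4⁴)/(8·15.4³·5) = 70.526 N/mm
W = mg = 7.7 × 9.81 = 75.537 N
½kδ² − Wδ − Wh = 0 → δ = (W + √(W² + 2kWh))/k
δ = (75.537 + √(5705.8 + 696812))/70.526 = (75.537 + 838.16)/70.526 = 12.956 mm

13.0 mm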